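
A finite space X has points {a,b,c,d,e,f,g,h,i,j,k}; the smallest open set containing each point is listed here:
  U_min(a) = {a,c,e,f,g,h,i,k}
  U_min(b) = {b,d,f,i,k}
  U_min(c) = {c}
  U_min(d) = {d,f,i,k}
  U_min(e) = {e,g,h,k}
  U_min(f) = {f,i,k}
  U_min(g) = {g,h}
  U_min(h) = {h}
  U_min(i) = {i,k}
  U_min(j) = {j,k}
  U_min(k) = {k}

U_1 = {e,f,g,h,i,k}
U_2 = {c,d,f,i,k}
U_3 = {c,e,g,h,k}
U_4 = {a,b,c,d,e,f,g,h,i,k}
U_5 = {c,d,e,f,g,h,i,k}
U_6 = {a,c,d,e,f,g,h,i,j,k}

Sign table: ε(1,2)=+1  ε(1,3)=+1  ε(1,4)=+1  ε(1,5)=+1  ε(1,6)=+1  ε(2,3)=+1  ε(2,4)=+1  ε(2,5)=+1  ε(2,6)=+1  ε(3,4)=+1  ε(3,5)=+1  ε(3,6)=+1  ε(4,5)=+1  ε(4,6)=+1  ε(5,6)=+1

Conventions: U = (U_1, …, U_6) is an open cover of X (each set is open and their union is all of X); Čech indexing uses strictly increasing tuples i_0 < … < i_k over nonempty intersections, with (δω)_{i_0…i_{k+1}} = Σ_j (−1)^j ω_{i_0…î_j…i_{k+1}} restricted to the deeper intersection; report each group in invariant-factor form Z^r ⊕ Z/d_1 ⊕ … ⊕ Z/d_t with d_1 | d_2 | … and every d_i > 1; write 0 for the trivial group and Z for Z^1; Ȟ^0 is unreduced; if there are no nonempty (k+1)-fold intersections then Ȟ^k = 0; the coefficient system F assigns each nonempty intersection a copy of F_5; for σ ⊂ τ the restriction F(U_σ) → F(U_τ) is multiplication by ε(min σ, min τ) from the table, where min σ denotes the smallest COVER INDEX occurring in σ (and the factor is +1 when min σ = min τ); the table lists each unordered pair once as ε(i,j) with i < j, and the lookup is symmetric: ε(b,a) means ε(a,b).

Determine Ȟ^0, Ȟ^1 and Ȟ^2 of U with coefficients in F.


Ȟ^0 ≅ Z/5,  Ȟ^1 ≅ 0,  Ȟ^2 ≅ 0

nerve of the cover:
  U12={f,i,k} U13={e,g,h,k} U14={e,f,g,h,i,k} U15={e,f,g,h,i,k} U16={e,f,g,h,i,k} U23={c,k} U24={c,d,f,i,k} U25={c,d,f,i,k} U26={c,d,f,i,k} U34={c,e,g,h,k} U35={c,e,g,h,k} U36={c,e,g,h,k} U45={c,d,e,f,g,h,i,k} U46={a,c,d,e,f,g,h,i,k} U56={c,d,e,f,g,h,i,k}
  U123={k} U124={f,i,k} U125={f,i,k} U126={f,i,k} U134={e,g,h,k} U135={e,g,h,k} U136={e,g,h,k} U145={e,f,g,h,i,k} U146={e,f,g,h,i,k} U156={e,f,g,h,i,k} U234={c,k} U235={c,k} U236={c,k} U245={c,d,f,i,k} U246={c,d,f,i,k} U256={c,d,f,i,k} U345={c,e,g,h,k} U346={c,e,g,h,k} U356={c,e,g,h,k} U456={c,d,e,f,g,h,i,k}
  U1234={k} U1235={k} U1236={k} U1245={f,i,k} U1246={f,i,k} U1256={f,i,k} U1345={e,g,h,k} U1346={e,g,h,k} U1356={e,g,h,k} U1456={e,f,g,h,i,k} U2345={c,k} U2346={c,k} U2356={c,k} U2456={c,d,f,i,k} U3456={c,e,g,h,k}
  U12345={k} U12346={k} U12356={k} U12456={f,i,k} U13456={e,g,h,k} U23456={c,k}
  U123456={k}
C dims 6,15,20,15; δ0: rk_F5 5; δ1: rk_F5 10; δ2: rk_F5 10
Ȟ^0 = (6 − 5) − 0 = 1, so Ȟ^0 ≅ Z/5
Ȟ^1 = (15 − 10) − 5 = 0, so Ȟ^1 ≅ 0
Ȟ^2 = (20 − 10) − 10 = 0, so Ȟ^2 ≅ 0


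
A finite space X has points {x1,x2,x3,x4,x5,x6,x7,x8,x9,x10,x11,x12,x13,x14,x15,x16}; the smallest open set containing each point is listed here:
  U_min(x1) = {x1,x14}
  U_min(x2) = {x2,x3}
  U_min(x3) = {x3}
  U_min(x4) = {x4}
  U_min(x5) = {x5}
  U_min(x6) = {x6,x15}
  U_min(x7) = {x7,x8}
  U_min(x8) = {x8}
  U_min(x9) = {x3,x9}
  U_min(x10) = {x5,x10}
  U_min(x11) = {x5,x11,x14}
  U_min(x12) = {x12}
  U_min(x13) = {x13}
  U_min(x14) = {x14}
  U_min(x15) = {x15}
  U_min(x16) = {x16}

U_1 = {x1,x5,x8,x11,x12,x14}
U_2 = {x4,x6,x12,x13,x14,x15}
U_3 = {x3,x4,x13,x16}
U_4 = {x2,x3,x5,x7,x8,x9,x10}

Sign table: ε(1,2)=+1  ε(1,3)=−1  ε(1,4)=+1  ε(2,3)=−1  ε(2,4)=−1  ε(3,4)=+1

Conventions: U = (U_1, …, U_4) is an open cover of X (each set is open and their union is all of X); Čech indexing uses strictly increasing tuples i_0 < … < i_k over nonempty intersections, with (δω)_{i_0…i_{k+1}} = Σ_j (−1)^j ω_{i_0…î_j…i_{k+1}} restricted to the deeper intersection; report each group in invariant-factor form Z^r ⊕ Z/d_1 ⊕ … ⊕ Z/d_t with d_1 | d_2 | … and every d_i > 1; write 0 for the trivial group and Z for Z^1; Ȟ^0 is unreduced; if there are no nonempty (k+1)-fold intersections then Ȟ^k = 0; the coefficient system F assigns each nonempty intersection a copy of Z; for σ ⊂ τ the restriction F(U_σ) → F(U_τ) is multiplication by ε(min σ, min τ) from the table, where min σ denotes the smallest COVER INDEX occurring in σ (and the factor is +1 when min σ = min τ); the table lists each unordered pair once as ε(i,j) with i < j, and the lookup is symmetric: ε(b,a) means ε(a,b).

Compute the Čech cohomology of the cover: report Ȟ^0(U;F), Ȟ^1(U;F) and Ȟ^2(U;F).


nerve of the cover:
  U12={x12,x14} U14={x5,x8} U23={x4,x13} U34={x3}
C dims 4,4; δ0: rk 4, SNF 1^3·2
Ȟ^0 = (4 − 4) − 0 = 0, so Ȟ^0 ≅ 0
Ȟ^1 = (4 − 0) − 4 = 0 plus torsion [2], so Ȟ^1 ≅ Z/2
Ȟ^2 = (0 − 0) − 0 = 0, so Ȟ^2 ≅ 0

Ȟ^0 = 0,  Ȟ^1 = Z/2,  Ȟ^2 = 0


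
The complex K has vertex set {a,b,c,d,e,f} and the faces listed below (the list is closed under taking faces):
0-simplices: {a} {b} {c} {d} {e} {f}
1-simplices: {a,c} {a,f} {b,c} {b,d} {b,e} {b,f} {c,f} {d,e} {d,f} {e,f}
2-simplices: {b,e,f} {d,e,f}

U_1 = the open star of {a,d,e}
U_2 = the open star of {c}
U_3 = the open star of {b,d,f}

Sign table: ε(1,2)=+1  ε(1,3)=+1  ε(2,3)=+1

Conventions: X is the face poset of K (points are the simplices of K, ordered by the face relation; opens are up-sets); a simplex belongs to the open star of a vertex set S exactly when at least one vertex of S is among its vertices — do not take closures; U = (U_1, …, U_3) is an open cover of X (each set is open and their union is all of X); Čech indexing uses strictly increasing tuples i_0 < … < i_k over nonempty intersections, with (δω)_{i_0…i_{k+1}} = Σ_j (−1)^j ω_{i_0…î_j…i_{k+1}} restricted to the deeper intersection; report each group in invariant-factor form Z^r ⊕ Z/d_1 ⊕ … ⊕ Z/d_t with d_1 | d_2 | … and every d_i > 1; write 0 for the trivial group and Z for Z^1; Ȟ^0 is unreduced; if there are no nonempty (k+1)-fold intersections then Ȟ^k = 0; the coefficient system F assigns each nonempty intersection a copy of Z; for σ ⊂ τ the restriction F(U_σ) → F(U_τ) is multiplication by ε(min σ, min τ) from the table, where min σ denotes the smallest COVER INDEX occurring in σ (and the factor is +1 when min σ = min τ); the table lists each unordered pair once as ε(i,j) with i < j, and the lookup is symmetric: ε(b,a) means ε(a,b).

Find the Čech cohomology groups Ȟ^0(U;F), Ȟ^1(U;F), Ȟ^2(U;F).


Ȟ^0 ≅ Z; Ȟ^1 ≅ Z; Ȟ^2 ≅ 0

nerve of the cover:
  U1={{a},{d},{e},{a,c},{a,f},{b,d},{b,e},{d,e},{d,f},{e,f},{b,e,f},{d,e,f}} U2={{c},{a,c},{b,c},{c,f}} U3={{b},{d},{f},{a,f},{b,c},{b,d},{b,e},{b,f},{c,f},{d,e},{d,f},{e,f},{b,e,f},{d,e,f}}
  U12={{a,c}} U13={{d},{a,f},{b,d},{b,e},{d,e},{d,f},{e,f},{b,e,f},{d,e,f}} U23={{b,c},{c,f}}
C dims 3,3; δ0: rk 2, SNF 1^2
Ȟ^0 = (3 − 2) − 0 = 1, so Ȟ^0 ≅ Z
Ȟ^1 = (3 − 0) − 2 = 1, so Ȟ^1 ≅ Z
Ȟ^2 = (0 − 0) − 0 = 0, so Ȟ^2 ≅ 0


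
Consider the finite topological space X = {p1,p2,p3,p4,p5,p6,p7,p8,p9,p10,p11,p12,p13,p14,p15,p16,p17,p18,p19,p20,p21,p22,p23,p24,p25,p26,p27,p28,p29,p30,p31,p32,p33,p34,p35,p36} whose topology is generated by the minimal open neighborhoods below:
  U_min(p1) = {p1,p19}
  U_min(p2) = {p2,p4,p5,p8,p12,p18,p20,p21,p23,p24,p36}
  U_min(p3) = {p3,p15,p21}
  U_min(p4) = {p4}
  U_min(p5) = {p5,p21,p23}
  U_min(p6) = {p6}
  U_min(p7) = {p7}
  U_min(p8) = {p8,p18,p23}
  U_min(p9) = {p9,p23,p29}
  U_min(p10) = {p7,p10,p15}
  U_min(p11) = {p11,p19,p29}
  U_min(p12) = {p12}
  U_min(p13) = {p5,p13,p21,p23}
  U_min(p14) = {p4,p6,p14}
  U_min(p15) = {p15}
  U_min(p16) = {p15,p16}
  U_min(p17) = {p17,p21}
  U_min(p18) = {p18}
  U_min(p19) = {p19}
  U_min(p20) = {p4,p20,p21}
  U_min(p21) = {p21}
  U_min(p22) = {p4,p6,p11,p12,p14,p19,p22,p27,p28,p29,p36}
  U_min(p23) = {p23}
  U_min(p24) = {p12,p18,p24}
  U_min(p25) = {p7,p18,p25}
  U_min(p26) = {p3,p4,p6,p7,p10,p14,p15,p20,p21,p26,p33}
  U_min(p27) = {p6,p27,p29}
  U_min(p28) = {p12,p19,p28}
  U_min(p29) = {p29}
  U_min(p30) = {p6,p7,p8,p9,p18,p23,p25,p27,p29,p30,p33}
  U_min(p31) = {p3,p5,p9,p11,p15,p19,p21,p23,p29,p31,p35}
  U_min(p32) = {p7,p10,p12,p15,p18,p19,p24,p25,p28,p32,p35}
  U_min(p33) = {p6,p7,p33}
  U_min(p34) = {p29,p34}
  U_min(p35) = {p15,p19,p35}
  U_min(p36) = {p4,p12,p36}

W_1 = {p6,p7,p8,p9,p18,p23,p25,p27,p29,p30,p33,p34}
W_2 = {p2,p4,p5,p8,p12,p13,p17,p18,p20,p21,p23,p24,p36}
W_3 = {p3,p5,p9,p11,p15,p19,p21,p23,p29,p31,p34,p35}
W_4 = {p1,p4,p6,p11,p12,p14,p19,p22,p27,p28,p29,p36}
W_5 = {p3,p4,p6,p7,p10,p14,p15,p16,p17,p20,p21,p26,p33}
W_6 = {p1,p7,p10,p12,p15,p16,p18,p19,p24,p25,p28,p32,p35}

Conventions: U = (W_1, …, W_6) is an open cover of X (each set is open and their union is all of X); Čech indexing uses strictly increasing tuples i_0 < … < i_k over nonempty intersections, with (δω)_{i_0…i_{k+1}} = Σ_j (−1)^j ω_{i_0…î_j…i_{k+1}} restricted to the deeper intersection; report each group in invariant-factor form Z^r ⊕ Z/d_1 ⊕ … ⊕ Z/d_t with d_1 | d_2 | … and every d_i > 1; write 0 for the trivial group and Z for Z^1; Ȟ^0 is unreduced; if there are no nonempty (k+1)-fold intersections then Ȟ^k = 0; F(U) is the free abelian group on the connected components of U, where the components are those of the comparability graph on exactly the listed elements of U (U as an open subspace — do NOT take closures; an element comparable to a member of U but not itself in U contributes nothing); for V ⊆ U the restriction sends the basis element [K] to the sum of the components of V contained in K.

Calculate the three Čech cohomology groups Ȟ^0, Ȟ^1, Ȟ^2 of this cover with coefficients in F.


Ȟ^0(U;F) ≅ Z,  Ȟ^1(U;F) ≅ 0,  Ȟ^2(U;F) ≅ Z/2

nonempty overlaps:
  W12={p8,p18,p23} W13={p9,p23,p29,p34} W14={p6,p27,p29} W15={p6,p7,p33} W16={p7,p18,p25} W23={p5,p21,p23} W24={p4,p12,p36} W25={p4,p17,p20,p21} W26={p12,p18,p24} W34={p11,p19,p29} W35={p3,p15,p21} W36={p15,p19,p35} W45={p4,p6,p14} W46={p1,p12,p19,p28} W56={p7,p10,p15,p16}
  W123={p23} W126={p18} W134={p29} W145={p6} W156={p7} W235={p21} W245={p4} W246={p12} W346={p19} W356={p15}
components per intersection:
  W1: {p6,p7,p8,p9,p18,p23,p25,p27,p29,p30,p33,p34}
  W2: {p2,p4,p5,p8,p12,p13,p17,p18,p20,p21,p23,p24,p36}
  W3: {p3,p5,p9,p11,p15,p19,p21,p23,p29,p31,p34,p35}
  W4: {p1,p4,p6,p11,p12,p14,p19,p22,p27,p28,p29,p36}
  W5: {p3,p4,p6,p7,p10,p14,p15,p16,p17,p20,p21,p26,p33}
  W6: {p1,p7,p10,p12,p15,p16,p18,p19,p24,p25,p28,p32,p35}
  W12: {p8,p18,p23}
  W13: {p9,p23,p29,p34}
  W14: {p6,p27,p29}
  W15: {p6,p7,p33}
  W16: {p7,p18,p25}
  W23: {p5,p21,p23}
  W24: {p4,p12,p36}
  W25: {p4,p17,p20,p21}
  W26: {p12,p18,p24}
  W34: {p11,p19,p29}
  W35: {p3,p15,p21}
  W36: {p15,p19,p35}
  W45: {p4,p6,p14}
  W46: {p1,p12,p19,p28}
  W56: {p7,p10,p15,p16}
  W123: {p23}
  W126: {p18}
  W134: {p29}
  W145: {p6}
  W156: {p7}
  W235: {p21}
  W245: {p4}
  W246: {p12}
  W346: {p19}
  W356: {p15}
C dims 6,15,10; δ0: rk 5, SNF 1^5; δ1: rk 10, SNF 1^9·2
degree 0: 6−5−0 = 1 → Ȟ^0 ≅ Z
degree 1: 15−10−5 = 0 → Ȟ^1 ≅ 0
degree 2: 10−0−10 = 0 plus torsion [2] → Ȟ^2 ≅ Z/2


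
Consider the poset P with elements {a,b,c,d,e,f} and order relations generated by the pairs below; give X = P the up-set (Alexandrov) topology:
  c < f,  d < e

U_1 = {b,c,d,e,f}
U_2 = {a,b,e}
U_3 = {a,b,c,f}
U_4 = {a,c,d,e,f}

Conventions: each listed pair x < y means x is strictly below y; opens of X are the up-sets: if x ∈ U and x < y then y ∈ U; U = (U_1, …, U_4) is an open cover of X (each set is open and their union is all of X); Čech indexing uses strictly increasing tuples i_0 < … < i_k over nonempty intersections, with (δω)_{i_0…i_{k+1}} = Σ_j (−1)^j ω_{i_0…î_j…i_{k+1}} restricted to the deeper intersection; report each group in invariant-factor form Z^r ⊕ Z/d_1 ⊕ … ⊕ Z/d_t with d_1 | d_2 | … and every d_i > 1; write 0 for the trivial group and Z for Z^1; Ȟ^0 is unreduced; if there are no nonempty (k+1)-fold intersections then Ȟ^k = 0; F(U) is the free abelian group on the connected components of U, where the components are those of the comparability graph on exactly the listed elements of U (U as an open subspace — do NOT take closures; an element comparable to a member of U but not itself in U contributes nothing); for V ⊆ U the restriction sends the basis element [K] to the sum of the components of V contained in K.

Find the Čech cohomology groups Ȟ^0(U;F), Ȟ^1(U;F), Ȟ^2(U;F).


nonempty overlaps:
  U12={b,e} U13={b,c,f} U14={c,d,e,f} U23={a,b} U24={a,e} U34={a,c,f}
  U123={b} U124={e} U134={c,f} U234={a}
components per intersection:
  U1: {b} {c,f} {d,e}
  U2: {a} {b} {e}
  U3: {a} {b} {c,f}
  U4: {a} {c,f} {d,e}
  U12: {b} {e}
  U13: {b} {c,f}
  U14: {c,f} {d,e}
  U23: {a} {b}
  U24: {a} {e}
  U34: {a} {c,f}
  U123: {b}
  U124: {e}
  U134: {c,f}
  U234: {a}
C dims 12,12,4; δ0: rk 8, SNF 1^8; δ1: rk 4, SNF 1^4
degree 0: 12−8−0 = 4 → Ȟ^0 ≅ Z^4
degree 1: 12−4−8 = 0 → Ȟ^1 ≅ 0
degree 2: 4−0−4 = 0 → Ȟ^2 ≅ 0

Ȟ^0 ≅ Z^4; Ȟ^1 ≅ 0; Ȟ^2 ≅ 0


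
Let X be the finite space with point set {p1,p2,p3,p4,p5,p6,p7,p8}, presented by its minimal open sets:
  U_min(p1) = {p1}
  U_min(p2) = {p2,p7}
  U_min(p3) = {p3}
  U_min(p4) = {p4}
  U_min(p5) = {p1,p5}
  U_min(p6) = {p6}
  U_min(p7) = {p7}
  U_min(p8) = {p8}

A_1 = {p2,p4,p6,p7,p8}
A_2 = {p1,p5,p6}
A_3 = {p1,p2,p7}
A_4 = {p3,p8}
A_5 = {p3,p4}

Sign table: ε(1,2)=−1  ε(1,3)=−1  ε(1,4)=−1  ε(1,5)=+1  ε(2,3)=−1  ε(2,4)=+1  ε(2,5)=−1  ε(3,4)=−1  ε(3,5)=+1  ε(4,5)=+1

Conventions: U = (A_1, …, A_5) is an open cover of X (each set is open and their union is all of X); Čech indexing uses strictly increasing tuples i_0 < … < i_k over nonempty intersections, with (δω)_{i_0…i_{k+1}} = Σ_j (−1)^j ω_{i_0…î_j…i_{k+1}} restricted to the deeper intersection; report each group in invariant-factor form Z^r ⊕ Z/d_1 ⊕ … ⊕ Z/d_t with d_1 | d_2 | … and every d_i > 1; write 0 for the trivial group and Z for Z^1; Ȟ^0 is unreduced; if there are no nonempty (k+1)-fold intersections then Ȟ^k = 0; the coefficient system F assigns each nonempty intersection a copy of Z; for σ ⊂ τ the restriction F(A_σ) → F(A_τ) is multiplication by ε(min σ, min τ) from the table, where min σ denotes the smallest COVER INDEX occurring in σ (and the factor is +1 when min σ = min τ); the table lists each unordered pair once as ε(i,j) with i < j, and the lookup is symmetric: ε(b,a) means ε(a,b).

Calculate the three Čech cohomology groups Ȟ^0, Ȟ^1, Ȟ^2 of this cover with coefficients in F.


nonempty overlaps:
  A12={p6} A13={p2,p7} A14={p8} A15={p4} A23={p1} A45={p3}
C dims 5,6; δ0: rk 5, SNF 1^4·2
degree 0: 5−5−0 = 0 → Ȟ^0 ≅ 0
degree 1: 6−0−5 = 1 plus torsion [2] → Ȟ^1 ≅ Z ⊕ Z/2
degree 2: 0−0−0 = 0 → Ȟ^2 ≅ 0

Ȟ^0 ≅ 0, Ȟ^1 ≅ Z ⊕ Z/2 and Ȟ^2 ≅ 0


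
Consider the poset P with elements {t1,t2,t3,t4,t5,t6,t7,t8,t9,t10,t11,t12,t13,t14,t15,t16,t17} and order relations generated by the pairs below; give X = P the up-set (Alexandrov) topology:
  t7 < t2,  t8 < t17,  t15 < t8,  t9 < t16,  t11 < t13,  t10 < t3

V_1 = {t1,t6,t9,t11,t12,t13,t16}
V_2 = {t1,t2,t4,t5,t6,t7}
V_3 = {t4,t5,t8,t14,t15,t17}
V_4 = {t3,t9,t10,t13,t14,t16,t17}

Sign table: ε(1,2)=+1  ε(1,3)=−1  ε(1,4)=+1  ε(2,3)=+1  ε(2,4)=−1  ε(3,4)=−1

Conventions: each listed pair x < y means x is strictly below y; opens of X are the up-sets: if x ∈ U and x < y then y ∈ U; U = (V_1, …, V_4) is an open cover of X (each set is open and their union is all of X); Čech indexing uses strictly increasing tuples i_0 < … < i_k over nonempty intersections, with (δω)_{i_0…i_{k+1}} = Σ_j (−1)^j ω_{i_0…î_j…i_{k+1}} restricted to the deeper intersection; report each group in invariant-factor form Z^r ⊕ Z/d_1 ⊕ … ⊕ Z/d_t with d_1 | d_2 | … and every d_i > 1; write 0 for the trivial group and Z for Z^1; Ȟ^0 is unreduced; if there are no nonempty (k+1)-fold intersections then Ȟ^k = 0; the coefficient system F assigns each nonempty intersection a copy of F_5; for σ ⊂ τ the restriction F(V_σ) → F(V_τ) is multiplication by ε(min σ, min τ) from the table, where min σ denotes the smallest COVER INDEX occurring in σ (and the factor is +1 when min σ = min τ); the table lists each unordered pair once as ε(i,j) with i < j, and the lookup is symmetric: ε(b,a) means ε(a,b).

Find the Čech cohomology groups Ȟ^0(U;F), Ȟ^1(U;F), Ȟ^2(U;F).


Ȟ^0(U;F) ≅ 0; Ȟ^1(U;F) ≅ 0; Ȟ^2(U;F) ≅ 0

intersection data:
  V12={t1,t6} V14={t9,t13,t16} V23={t4,t5} V34={t14,t17}
C dims 4,4; δ0: rk_F5 4
Ȟ^0 = (4 − 4) − 0 = 0, so Ȟ^0 ≅ 0
Ȟ^1 = (4 − 0) − 4 = 0, so Ȟ^1 ≅ 0
Ȟ^2 = (0 − 0) − 0 = 0, so Ȟ^2 ≅ 0


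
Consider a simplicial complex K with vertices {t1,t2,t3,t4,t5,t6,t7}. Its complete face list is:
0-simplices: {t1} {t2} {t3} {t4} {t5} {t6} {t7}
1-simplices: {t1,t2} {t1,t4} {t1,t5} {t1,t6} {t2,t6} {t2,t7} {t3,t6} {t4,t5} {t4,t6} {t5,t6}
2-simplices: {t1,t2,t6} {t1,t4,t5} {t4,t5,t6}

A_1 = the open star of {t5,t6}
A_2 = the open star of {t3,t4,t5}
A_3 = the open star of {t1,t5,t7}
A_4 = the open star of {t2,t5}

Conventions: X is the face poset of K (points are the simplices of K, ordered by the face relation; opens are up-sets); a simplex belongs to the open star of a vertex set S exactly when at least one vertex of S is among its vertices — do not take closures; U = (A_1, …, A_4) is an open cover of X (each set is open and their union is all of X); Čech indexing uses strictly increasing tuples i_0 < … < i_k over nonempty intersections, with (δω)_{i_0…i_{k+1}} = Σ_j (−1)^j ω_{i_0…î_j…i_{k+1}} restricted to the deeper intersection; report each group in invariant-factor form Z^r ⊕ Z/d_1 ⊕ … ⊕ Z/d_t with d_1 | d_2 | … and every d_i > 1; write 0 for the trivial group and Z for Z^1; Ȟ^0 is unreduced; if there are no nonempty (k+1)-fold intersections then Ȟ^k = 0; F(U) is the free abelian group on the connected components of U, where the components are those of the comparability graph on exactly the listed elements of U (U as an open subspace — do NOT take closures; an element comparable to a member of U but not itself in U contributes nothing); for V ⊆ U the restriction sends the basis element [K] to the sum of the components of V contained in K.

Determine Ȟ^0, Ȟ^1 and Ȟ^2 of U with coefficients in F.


Ȟ^0 ≅ Z, Ȟ^1 ≅ Z and Ȟ^2 ≅ 0

nonempty intersections:
  A1={{t5},{t6},{t1,t5},{t1,t6},{t2,t6},{t3,t6},{t4,t5},{t4,t6},{t5,t6},{t1,t2,t6},{t1,t4,t5},{t4,t5,t6}} A2={{t3},{t4},{t5},{t1,t4},{t1,t5},{t3,t6},{t4,t5},{t4,t6},{t5,t6},{t1,t4,t5},{t4,t5,t6}} A3={{t1},{t5},{t7},{t1,t2},{t1,t4},{t1,t5},{t1,t6},{t2,t7},{t4,t5},{t5,t6},{t1,t2,t6},{t1,t4,t5},{t4,t5,t6}} A4={{t2},{t5},{t1,t2},{t1,t5},{t2,t6},{t2,t7},{t4,t5},{t5,t6},{t1,t2,t6},{t1,t4,t5},{t4,t5,t6}}
  A12={{t5},{t1,t5},{t3,t6},{t4,t5},{t4,t6},{t5,t6},{t1,t4,t5},{t4,t5,t6}} A13={{t5},{t1,t5},{t1,t6},{t4,t5},{t5,t6},{t1,t2,t6},{t1,t4,t5},{t4,t5,t6}} A14={{t5},{t1,t5},{t2,t6},{t4,t5},{t5,t6},{t1,t2,t6},{t1,t4,t5},{t4,t5,t6}} A23={{t5},{t1,t4},{t1,t5},{t4,t5},{t5,t6},{t1,t4,t5},{t4,t5,t6}} A24={{t5},{t1,t5},{t4,t5},{t5,t6},{t1,t4,t5},{t4,t5,t6}} A34={{t5},{t1,t2},{t1,t5},{t2,t7},{t4,t5},{t5,t6},{t1,t2,t6},{t1,t4,t5},{t4,t5,t6}}
  A123={{t5},{t1,t5},{t4,t5},{t5,t6},{t1,t4,t5},{t4,t5,t6}} A124={{t5},{t1,t5},{t4,t5},{t5,t6},{t1,t4,t5},{t4,t5,t6}} A134={{t5},{t1,t5},{t4,t5},{t5,t6},{t1,t2,t6},{t1,t4,t5},{t4,t5,t6}} A234={{t5},{t1,t5},{t4,t5},{t5,t6},{t1,t4,t5},{t4,t5,t6}}
  A1234={{t5},{t1,t5},{t4,t5},{t5,t6},{t1,t4,t5},{t4,t5,t6}}
components per intersection:
  A1: {{t5},{t6},{t1,t5},{t1,t6},{t2,t6},{t3,t6},{t4,t5},{t4,t6},{t5,t6},{t1,t2,t6},{t1,t4,t5},{t4,t5,t6}}
  A2: {{t3},{t3,t6}} {{t4},{t5},{t1,t4},{t1,t5},{t4,t5},{t4,t6},{t5,t6},{t1,t4,t5},{t4,t5,t6}}
  A3: {{t1},{t5},{t1,t2},{t1,t4},{t1,t5},{t1,t6},{t4,t5},{t5,t6},{t1,t2,t6},{t1,t4,t5},{t4,t5,t6}} {{t7},{t2,t7}}
  A4: {{t2},{t1,t2},{t2,t6},{t2,t7},{t1,t2,t6}} {{t5},{t1,t5},{t4,t5},{t5,t6},{t1,t4,t5},{t4,t5,t6}}
  A12: {{t5},{t1,t5},{t4,t5},{t4,t6},{t5,t6},{t1,t4,t5},{t4,t5,t6}} {{t3,t6}}
  A13: {{t5},{t1,t5},{t4,t5},{t5,t6},{t1,t4,t5},{t4,t5,t6}} {{t1,t6},{t1,t2,t6}}
  A14: {{t5},{t1,t5},{t4,t5},{t5,t6},{t1,t4,t5},{t4,t5,t6}} {{t2,t6},{t1,t2,t6}}
  A23: {{t5},{t1,t4},{t1,t5},{t4,t5},{t5,t6},{t1,t4,t5},{t4,t5,t6}}
  A24: {{t5},{t1,t5},{t4,t5},{t5,t6},{t1,t4,t5},{t4,t5,t6}}
  A34: {{t5},{t1,t5},{t4,t5},{t5,t6},{t1,t4,t5},{t4,t5,t6}} {{t1,t2},{t1,t2,t6}} {{t2,t7}}
  A123: {{t5},{t1,t5},{t4,t5},{t5,t6},{t1,t4,t5},{t4,t5,t6}}
  A124: {{t5},{t1,t5},{t4,t5},{t5,t6},{t1,t4,t5},{t4,t5,t6}}
  A134: {{t5},{t1,t5},{t4,t5},{t5,t6},{t1,t4,t5},{t4,t5,t6}} {{t1,t2,t6}}
  A234: {{t5},{t1,t5},{t4,t5},{t5,t6},{t1,t4,t5},{t4,t5,t6}}
  A1234: {{t5},{t1,t5},{t4,t5},{t5,t6},{t1,t4,t5},{t4,t5,t6}}
C dims 7,11,5,1; δ0: rk 6, SNF 1^6; δ1: rk 4, SNF 1^4; δ2: rk 1, SNF 1^1
Ȟ^0: (7−6)−0=1 ⇒ Z
Ȟ^1: (11−4)−6=1 ⇒ Z
Ȟ^2: (5−1)−4=0 ⇒ 0


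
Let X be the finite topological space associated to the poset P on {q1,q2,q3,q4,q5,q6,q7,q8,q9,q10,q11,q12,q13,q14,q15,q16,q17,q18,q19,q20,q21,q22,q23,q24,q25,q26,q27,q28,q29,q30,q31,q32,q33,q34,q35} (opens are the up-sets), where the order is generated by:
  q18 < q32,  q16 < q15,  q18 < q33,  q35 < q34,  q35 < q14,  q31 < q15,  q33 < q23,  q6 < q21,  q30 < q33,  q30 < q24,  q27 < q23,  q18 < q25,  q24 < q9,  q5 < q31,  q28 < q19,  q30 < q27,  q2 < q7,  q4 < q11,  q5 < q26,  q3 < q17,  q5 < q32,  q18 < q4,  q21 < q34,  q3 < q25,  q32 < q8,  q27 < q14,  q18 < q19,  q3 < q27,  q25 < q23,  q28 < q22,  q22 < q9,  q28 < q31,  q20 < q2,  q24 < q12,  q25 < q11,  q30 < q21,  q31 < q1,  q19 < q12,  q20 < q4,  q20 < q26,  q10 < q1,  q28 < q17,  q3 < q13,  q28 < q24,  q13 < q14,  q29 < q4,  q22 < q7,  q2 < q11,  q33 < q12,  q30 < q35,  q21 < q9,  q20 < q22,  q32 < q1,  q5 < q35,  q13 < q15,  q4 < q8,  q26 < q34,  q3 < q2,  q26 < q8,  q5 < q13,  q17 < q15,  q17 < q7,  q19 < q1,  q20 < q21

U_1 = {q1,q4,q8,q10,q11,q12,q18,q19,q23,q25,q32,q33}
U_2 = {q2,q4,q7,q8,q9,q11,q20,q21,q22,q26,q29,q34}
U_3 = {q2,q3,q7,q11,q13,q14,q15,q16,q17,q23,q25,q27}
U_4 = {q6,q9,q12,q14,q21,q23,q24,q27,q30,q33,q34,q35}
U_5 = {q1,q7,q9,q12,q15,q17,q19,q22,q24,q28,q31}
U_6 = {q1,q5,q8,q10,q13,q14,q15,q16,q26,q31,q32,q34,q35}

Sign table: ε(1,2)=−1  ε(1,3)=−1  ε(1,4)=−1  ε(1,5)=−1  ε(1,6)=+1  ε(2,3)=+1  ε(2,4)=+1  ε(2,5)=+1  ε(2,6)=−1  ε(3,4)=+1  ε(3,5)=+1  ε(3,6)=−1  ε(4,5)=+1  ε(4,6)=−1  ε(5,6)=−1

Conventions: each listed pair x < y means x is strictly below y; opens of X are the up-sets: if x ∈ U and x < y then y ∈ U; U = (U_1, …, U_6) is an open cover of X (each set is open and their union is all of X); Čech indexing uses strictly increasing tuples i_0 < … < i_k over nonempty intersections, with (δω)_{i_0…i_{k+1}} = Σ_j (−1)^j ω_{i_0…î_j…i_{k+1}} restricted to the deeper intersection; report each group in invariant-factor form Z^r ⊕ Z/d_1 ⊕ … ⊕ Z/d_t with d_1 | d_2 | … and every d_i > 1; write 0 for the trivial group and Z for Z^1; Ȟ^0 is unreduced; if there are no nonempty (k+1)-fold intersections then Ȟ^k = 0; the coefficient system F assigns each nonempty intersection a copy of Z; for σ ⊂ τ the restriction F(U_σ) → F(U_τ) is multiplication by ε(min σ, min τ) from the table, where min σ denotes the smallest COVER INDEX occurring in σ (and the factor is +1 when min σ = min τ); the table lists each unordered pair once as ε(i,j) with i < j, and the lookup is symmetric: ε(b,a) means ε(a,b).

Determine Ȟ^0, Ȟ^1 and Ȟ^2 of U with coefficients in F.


Ȟ^0(U;F) ≅ Z, Ȟ^1(U;F) ≅ 0 and Ȟ^2(U;F) ≅ Z/2

nerve of the cover:
  U12={q4,q8,q11} U13={q11,q23,q25} U14={q12,q23,q33} U15={q1,q12,q19} U16={q1,q8,q10,q32} U23={q2,q7,q11} U24={q9,q21,q34} U25={q7,q9,q22} U26={q8,q26,q34} U34={q14,q23,q27} U35={q7,q15,q17} U36={q13,q14,q15,q16} U45={q9,q12,q24} U46={q14,q34,q35} U56={q1,q15,q31}
  U123={q11} U126={q8} U134={q23} U145={q12} U156={q1} U235={q7} U245={q9} U246={q34} U346={q14} U356={q15}
C dims 6,15,10; δ0: rk 5, SNF 1^5; δ1: rk 10, SNF 1^9·2
Ȟ^0 = (6 − 5) − 0 = 1, so Ȟ^0 ≅ Z
Ȟ^1 = (15 − 10) − 5 = 0, so Ȟ^1 ≅ 0
Ȟ^2 = (10 − 0) − 10 = 0 plus torsion [2], so Ȟ^2 ≅ Z/2


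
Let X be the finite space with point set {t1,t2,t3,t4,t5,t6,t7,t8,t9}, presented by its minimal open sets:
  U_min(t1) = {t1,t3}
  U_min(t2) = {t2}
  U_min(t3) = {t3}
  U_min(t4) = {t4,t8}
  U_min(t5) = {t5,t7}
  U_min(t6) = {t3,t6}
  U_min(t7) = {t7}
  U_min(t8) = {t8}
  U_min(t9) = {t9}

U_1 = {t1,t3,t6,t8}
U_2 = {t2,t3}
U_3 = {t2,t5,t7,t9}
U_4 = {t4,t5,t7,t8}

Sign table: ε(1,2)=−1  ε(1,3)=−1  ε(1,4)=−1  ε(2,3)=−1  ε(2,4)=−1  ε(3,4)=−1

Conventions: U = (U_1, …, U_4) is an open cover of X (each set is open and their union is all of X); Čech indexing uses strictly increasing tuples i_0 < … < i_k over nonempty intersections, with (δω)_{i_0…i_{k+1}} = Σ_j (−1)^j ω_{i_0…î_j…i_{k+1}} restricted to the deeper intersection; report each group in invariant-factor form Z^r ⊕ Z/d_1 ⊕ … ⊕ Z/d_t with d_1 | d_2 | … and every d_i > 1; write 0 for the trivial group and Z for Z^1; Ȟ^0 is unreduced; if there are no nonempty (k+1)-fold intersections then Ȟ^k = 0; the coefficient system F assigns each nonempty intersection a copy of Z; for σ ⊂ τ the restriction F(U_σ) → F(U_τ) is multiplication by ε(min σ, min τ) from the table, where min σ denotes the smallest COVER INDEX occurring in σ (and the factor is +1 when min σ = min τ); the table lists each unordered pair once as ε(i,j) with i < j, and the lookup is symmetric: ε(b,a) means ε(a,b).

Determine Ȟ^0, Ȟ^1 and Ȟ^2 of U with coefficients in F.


nonempty intersections:
  U12={t3} U14={t8} U23={t2} U34={t5,t7}
C dims 4,4; δ0: rk 3, SNF 1^3
Ȟ^0: (4−3)−0=1 ⇒ Z
Ȟ^1: (4−0)−3=1 ⇒ Z
Ȟ^2: (0−0)−0=0 ⇒ 0

Ȟ^0 = Z; Ȟ^1 = Z; Ȟ^2 = 0


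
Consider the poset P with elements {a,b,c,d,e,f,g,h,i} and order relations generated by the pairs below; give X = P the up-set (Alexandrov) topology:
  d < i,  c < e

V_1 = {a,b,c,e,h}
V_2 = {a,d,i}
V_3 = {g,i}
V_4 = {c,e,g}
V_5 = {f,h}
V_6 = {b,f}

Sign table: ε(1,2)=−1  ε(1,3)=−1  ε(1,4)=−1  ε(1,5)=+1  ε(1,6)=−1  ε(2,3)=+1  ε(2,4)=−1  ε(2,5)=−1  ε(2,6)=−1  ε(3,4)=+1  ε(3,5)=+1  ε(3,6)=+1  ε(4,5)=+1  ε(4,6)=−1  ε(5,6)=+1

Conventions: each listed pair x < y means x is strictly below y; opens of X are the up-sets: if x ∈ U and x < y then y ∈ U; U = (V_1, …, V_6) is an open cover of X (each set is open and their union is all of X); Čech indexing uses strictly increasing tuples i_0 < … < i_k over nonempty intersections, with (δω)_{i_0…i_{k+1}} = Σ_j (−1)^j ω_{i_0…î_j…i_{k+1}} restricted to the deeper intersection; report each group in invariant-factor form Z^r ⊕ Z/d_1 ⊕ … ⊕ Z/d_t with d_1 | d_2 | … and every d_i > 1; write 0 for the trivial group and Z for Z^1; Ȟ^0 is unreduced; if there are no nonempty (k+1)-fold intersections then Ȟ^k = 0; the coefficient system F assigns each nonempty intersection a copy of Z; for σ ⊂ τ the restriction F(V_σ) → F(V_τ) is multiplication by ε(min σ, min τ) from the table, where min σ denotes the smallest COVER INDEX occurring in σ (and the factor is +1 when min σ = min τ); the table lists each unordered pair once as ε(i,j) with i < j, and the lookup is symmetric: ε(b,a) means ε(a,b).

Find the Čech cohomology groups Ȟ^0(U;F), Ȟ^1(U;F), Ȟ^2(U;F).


nonempty overlaps:
  V12={a} V14={c,e} V15={h} V16={b} V23={i} V34={g} V56={f}
C dims 6,7; δ0: rk 6, SNF 1^5·2
degree 0: 6−6−0 = 0 → Ȟ^0 ≅ 0
degree 1: 7−0−6 = 1 plus torsion [2] → Ȟ^1 ≅ Z ⊕ Z/2
degree 2: 0−0−0 = 0 → Ȟ^2 ≅ 0

Ȟ^0 = 0,  Ȟ^1 = Z ⊕ Z/2,  Ȟ^2 = 0


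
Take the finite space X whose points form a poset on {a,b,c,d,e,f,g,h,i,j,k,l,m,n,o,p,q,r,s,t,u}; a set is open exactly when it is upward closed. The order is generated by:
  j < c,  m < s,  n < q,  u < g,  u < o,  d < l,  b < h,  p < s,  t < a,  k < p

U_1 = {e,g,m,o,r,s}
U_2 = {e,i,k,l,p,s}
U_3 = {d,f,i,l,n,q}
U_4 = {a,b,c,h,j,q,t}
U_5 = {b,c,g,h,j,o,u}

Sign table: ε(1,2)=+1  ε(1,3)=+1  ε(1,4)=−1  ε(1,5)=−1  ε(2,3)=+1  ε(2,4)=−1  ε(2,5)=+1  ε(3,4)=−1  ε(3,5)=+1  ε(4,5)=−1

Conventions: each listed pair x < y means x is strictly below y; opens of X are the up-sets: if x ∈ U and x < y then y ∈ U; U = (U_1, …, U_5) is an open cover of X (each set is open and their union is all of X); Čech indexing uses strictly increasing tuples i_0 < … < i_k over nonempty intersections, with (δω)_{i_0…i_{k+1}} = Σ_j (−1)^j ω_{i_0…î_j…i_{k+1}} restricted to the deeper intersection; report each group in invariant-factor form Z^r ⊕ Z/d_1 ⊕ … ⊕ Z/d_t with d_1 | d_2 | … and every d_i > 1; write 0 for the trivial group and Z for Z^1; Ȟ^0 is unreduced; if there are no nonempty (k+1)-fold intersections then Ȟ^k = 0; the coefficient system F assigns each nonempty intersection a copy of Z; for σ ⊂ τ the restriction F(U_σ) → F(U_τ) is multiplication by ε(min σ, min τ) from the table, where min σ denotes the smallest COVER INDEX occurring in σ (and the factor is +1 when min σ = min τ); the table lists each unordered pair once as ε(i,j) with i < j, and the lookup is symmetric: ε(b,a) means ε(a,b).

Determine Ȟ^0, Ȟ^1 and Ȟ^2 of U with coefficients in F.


Ȟ^0(U;F) ≅ 0,  Ȟ^1(U;F) ≅ Z/2,  Ȟ^2(U;F) ≅ 0

nerve simplices:
  U12={e,s} U15={g,o} U23={i,l} U34={q} U45={b,c,h,j}
C dims 5,5; δ0: rk 5, SNF 1^4·2
degree 0: 5−5−0 = 0 → Ȟ^0 ≅ 0
degree 1: 5−0−5 = 0 plus torsion [2] → Ȟ^1 ≅ Z/2
degree 2: 0−0−0 = 0 → Ȟ^2 ≅ 0


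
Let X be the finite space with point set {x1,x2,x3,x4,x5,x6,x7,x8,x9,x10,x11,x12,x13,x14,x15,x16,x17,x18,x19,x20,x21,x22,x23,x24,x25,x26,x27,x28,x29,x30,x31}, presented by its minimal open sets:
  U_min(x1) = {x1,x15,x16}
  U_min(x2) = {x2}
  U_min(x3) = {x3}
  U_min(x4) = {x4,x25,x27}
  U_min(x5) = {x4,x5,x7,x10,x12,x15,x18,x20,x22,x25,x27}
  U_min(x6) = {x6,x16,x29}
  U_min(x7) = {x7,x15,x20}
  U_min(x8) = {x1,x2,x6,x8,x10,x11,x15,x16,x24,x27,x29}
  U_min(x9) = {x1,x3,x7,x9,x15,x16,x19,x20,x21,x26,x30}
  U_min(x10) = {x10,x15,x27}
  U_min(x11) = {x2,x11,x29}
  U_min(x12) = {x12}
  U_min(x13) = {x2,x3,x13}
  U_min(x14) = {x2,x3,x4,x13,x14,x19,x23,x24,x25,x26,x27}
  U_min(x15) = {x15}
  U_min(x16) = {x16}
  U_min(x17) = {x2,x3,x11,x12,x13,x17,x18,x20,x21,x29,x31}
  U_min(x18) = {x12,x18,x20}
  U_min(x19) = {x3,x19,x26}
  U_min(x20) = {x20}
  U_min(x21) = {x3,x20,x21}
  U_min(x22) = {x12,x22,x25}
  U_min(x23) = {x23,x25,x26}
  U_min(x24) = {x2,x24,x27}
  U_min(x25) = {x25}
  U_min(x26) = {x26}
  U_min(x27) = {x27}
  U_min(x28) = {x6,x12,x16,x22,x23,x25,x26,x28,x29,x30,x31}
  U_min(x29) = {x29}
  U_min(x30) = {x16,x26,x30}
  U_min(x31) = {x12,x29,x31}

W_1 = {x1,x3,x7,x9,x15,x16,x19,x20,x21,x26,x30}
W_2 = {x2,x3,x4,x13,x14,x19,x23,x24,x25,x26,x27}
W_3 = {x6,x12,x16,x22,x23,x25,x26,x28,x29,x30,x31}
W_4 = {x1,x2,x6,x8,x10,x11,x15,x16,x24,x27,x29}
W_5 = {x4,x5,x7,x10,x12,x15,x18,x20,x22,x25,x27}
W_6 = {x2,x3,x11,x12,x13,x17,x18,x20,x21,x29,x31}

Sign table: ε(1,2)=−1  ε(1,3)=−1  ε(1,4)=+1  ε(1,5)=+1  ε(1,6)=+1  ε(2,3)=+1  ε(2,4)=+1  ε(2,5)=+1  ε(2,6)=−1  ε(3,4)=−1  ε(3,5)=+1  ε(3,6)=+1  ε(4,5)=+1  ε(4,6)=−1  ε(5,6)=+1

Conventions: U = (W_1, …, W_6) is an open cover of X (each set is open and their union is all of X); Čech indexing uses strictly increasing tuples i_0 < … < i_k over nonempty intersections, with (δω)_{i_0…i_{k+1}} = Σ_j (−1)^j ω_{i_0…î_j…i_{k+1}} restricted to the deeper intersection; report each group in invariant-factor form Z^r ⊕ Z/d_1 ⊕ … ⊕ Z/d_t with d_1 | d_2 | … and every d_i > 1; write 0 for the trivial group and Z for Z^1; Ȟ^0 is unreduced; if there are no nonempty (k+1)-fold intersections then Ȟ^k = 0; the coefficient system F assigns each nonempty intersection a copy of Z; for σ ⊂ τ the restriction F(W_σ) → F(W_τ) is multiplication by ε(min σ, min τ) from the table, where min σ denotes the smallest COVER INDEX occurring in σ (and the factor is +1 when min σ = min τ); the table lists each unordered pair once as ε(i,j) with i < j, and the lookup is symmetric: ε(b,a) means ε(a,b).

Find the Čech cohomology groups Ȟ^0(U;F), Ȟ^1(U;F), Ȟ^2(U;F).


nonempty intersections:
  W12={x3,x19,x26} W13={x16,x26,x30} W14={x1,x15,x16} W15={x7,x15,x20} W16={x3,x20,x21} W23={x23,x25,x26} W24={x2,x24,x27} W25={x4,x25,x27} W26={x2,x3,x13} W34={x6,x16,x29} W35={x12,x22,x25} W36={x12,x29,x31} W45={x10,x15,x27} W46={x2,x11,x29} W56={x12,x18,x20}
  W123={x26} W126={x3} W134={x16} W145={x15} W156={x20} W235={x25} W245={x27} W246={x2} W346={x29} W356={x12}
C dims 6,15,10; δ0: rk 6, SNF 1^5·2; δ1: rk 9, SNF 1^9
Ȟ^0: (6−6)−0=0 ⇒ 0
Ȟ^1: (15−9)−6=0 plus torsion [2] ⇒ Z/2
Ȟ^2: (10−0)−9=1 ⇒ Z

Ȟ^0 = 0; Ȟ^1 = Z/2; Ȟ^2 = Z


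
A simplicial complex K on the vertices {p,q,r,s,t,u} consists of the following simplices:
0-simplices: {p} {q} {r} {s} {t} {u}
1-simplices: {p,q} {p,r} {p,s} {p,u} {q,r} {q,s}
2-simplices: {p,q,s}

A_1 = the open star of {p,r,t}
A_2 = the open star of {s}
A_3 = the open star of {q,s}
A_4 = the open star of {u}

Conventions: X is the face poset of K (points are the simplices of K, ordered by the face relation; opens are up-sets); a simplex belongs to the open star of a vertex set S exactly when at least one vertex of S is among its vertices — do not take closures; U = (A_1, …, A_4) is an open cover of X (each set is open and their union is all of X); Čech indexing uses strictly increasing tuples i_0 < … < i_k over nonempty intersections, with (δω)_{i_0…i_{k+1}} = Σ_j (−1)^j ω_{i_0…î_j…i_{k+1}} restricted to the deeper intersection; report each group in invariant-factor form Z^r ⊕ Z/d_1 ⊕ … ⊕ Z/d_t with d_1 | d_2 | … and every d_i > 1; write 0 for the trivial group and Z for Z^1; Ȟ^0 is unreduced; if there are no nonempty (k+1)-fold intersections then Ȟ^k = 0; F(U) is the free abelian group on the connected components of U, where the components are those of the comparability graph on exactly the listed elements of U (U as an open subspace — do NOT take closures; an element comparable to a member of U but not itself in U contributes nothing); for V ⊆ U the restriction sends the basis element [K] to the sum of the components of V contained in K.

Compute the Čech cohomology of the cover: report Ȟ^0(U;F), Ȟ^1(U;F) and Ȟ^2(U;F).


Ȟ^0 ≅ Z^2; Ȟ^1 ≅ Z; Ȟ^2 ≅ 0

nerve simplices:
  A1={{p},{r},{t},{p,q},{p,r},{p,s},{p,u},{q,r},{p,q,s}} A2={{s},{p,s},{q,s},{p,q,s}} A3={{q},{s},{p,q},{p,s},{q,r},{q,s},{p,q,s}} A4={{u},{p,u}}
  A12={{p,s},{p,q,s}} A13={{p,q},{p,s},{q,r},{p,q,s}} A14={{p,u}} A23={{s},{p,s},{q,s},{p,q,s}}
  A123={{p,s},{p,q,s}}
components per intersection:
  A1: {{p},{r},{p,q},{p,r},{p,s},{p,u},{q,r},{p,q,s}} {{t}}
  A2: {{s},{p,s},{q,s},{p,q,s}}
  A3: {{q},{s},{p,q},{p,s},{q,r},{q,s},{p,q,s}}
  A4: {{u},{p,u}}
  A12: {{p,s},{p,q,s}}
  A13: {{p,q},{p,s},{p,q,s}} {{q,r}}
  A14: {{p,u}}
  A23: {{s},{p,s},{q,s},{p,q,s}}
  A123: {{p,s},{p,q,s}}
C dims 5,5,1; δ0: rk 3, SNF 1^3; δ1: rk 1, SNF 1^1
degree 0: 5−3−0 = 2 → Ȟ^0 ≅ Z^2
degree 1: 5−1−3 = 1 → Ȟ^1 ≅ Z
degree 2: 1−0−1 = 0 → Ȟ^2 ≅ 0


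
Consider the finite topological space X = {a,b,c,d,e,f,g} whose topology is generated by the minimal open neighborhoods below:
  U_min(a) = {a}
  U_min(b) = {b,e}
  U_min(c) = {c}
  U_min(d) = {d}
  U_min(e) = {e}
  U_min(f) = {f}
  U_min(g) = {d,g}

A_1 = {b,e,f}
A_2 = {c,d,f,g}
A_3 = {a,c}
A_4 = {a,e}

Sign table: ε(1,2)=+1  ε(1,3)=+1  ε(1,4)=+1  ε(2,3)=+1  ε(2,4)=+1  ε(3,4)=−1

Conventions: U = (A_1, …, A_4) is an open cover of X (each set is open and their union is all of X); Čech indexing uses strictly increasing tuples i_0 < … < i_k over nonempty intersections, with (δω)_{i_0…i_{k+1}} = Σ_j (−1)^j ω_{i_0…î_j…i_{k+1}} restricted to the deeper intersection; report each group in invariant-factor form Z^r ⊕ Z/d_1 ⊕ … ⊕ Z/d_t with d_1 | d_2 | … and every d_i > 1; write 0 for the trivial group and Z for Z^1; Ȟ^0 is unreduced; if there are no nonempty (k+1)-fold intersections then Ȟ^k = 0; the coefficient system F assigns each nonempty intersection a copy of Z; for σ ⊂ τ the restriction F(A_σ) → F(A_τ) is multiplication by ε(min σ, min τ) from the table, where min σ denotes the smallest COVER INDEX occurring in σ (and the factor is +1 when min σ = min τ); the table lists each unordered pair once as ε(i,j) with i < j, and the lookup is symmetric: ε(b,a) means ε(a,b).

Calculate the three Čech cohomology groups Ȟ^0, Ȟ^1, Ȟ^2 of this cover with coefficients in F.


cover nerve:
  A12={f} A14={e} A23={c} A34={a}
C dims 4,4; δ0: rk 4, SNF 1^3·2
Ȟ^0: (4−4)−0=0 ⇒ 0
Ȟ^1: (4−0)−4=0 plus torsion [2] ⇒ Z/2
Ȟ^2: (0−0)−0=0 ⇒ 0

Ȟ^0 = 0,  Ȟ^1 = Z/2,  Ȟ^2 = 0


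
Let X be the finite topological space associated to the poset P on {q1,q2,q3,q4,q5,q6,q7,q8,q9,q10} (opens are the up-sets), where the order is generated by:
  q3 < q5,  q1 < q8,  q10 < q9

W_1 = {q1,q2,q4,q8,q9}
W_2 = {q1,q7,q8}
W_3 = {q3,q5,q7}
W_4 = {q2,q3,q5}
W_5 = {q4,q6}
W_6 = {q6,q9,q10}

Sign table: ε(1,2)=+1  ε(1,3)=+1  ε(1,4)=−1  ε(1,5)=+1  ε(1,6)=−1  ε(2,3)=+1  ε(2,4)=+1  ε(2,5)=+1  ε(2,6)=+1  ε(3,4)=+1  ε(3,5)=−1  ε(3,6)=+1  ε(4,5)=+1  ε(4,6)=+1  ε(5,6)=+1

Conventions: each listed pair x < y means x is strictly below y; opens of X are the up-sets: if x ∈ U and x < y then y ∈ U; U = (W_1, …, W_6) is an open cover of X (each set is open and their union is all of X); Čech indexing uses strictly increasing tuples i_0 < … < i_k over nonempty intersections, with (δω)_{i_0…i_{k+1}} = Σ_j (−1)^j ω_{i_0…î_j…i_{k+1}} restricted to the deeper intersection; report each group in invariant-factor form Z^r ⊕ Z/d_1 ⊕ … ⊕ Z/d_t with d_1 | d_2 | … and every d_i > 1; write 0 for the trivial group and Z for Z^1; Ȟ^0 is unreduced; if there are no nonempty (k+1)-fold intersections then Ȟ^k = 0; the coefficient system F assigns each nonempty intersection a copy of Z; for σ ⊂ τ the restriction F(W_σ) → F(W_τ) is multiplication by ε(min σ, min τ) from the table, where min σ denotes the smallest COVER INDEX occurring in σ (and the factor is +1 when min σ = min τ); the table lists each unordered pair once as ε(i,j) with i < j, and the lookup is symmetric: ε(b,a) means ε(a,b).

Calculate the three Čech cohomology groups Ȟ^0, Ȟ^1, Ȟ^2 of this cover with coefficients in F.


intersection data:
  W12={q1,q8} W14={q2} W15={q4} W16={q9} W23={q7} W34={q3,q5} W56={q6}
C dims 6,7; δ0: rk 6, SNF 1^5·2
Ȟ^0 = (6 − 6) − 0 = 0, so Ȟ^0 ≅ 0
Ȟ^1 = (7 − 0) − 6 = 1 plus torsion [2], so Ȟ^1 ≅ Z ⊕ Z/2
Ȟ^2 = (0 − 0) − 0 = 0, so Ȟ^2 ≅ 0

Ȟ^0 ≅ 0, Ȟ^1 ≅ Z ⊕ Z/2 and Ȟ^2 ≅ 0


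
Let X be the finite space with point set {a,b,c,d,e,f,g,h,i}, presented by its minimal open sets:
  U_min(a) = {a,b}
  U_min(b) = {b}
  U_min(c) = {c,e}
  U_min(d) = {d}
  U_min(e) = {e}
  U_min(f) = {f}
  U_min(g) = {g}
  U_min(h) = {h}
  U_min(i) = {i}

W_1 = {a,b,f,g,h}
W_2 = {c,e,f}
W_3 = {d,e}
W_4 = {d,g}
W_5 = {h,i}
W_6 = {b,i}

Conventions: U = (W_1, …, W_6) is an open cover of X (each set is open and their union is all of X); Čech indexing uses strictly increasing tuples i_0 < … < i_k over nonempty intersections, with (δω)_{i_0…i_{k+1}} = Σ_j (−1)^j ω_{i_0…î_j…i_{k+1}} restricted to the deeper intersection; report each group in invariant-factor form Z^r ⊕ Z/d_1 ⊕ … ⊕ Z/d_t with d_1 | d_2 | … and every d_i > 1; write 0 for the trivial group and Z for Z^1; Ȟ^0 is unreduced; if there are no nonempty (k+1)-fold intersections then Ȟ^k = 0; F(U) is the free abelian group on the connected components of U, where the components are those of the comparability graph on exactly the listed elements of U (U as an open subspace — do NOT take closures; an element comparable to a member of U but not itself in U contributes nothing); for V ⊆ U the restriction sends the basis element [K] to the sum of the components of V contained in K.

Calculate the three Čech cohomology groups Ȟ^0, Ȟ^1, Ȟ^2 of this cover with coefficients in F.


Ȟ^0 = Z^7, Ȟ^1 = 0, Ȟ^2 = 0

cover nerve:
  W12={f} W14={g} W15={h} W16={b} W23={e} W34={d} W56={i}
components per intersection:
  W1: {a,b} {f} {g} {h}
  W2: {c,e} {f}
  W3: {d} {e}
  W4: {d} {g}
  W5: {h} {i}
  W6: {b} {i}
  W12: {f}
  W14: {g}
  W15: {h}
  W16: {b}
  W23: {e}
  W34: {d}
  W56: {i}
C dims 14,7; δ0: rk 7, SNF 1^7
Ȟ^0: (14−7)−0=7 ⇒ Z^7
Ȟ^1: (7−0)−7=0 ⇒ 0
Ȟ^2: (0−0)−0=0 ⇒ 0
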